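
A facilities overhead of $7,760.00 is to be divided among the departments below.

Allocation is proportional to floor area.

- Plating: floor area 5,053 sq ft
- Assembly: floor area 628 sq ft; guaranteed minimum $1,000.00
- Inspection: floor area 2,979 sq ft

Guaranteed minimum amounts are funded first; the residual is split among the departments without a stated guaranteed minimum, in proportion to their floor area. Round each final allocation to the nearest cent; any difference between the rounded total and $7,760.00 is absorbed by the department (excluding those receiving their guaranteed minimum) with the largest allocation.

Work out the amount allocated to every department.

Fund the minimums — Assembly $1,000.00. Remaining pool $6,760.00.
Remaining pool split over remaining floor area 8,032: Plating 4,252.7739 → $4,252.77; Inspection 2,507.2261 → $2,507.23.

Plating: $4,252.77; Assembly: $1,000.00; Inspection: $2,507.23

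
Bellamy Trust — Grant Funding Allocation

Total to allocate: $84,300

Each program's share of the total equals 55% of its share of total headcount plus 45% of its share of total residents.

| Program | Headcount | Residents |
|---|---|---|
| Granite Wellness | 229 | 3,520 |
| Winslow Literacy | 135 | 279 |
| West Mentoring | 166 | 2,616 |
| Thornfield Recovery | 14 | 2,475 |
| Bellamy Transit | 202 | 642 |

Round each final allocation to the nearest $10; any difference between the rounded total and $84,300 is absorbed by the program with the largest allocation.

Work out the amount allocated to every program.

Granite Wellness: $28,240 · Winslow Literacy: $9,500 · West Mentoring: $20,730 · Thornfield Recovery: $10,720 · Bellamy Transit: $15,110

Headcount total 746; residents total 9,532.
Combined weights (55% headcount + 45% residents): Granite Wellness 0.3350; Winslow Literacy 0.1127; West Mentoring 0.2459; Thornfield Recovery 0.1272; Bellamy Transit 0.1792.
Proportional shares: Granite Wellness 28,241.42; Winslow Literacy 9,500.80; West Mentoring 20,728.18; Thornfield Recovery 10,720.01; Bellamy Transit 15,109.60.
At nearest $10: Granite Wellness $28,240; Winslow Literacy $9,500; West Mentoring $20,730; Thornfield Recovery $10,720; Bellamy Transit $15,110. Sum = $84,300.
No rounding difference to absorb.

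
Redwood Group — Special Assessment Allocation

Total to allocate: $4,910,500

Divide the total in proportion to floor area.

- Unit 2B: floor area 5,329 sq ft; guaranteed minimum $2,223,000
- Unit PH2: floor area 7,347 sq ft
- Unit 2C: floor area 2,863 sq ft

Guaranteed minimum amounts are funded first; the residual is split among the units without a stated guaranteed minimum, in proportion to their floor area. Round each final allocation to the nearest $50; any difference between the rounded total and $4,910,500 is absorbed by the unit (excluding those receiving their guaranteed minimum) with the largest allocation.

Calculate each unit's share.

Minimums first: Unit 2B $2,223,000. Residual $2,687,500.
Residual split over remaining floor area 10,210: Unit PH2 1,933,894.47 → $1,933,900; Unit 2C 753,605.53 → $753,600.

Unit 2B: $2,223,000 · Unit PH2: $1,933,900 · Unit 2C: $753,600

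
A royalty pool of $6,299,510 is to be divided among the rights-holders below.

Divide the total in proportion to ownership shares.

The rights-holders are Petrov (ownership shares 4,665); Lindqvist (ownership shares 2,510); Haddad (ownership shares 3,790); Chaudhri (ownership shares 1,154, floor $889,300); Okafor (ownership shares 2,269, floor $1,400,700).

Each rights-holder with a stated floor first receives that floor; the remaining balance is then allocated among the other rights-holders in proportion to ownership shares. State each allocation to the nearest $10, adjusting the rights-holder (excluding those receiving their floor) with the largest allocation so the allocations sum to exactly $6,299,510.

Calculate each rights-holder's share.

Minimums first: Chaudhri $889,300; Okafor $1,400,700. Remaining pool $4,009,510.
Remaining pool split over remaining ownership shares 10,965: Petrov 1,705,824.36 → $1,705,820; Lindqvist 917,817.61 → $917,820; Haddad 1,385,868.03 → $1,385,870.

Petrov: $1,705,820 · Lindqvist: $917,820 · Haddad: $1,385,870 · Chaudhri: $889,300 · Okafor: $1,400,700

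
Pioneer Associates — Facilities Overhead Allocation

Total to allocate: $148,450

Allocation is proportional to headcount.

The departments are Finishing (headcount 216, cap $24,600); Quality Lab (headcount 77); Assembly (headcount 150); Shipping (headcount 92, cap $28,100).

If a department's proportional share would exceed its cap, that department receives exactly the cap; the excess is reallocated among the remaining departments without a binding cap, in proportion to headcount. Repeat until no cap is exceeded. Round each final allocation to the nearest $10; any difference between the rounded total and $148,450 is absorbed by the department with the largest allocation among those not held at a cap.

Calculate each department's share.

Sum of headcount: 535.
Proportional shares (ignoring caps): Finishing 59,934.95; Quality Lab 21,365.70; Assembly 41,621.50; Shipping 25,527.85.
Held at cap: Finishing ($24,600); remaining pool $123,850 reallocated over remaining headcount 319.
Held at cap: Shipping ($28,100); remaining pool $95,750 reallocated over remaining headcount 227.
Remaining shares: Quality Lab 32,479.07 → $32,480; Assembly 63,270.93 → $63,270.

Finishing: $24,600 | Quality Lab: $32,480 | Assembly: $63,270 | Shipping: $28,100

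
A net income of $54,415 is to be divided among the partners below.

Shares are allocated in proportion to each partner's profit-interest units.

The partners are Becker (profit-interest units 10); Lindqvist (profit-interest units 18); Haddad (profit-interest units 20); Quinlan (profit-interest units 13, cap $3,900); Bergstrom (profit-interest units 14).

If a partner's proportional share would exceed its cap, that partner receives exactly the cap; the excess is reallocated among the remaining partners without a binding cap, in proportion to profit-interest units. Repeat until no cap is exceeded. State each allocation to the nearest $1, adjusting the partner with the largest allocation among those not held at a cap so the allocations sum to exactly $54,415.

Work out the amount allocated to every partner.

Profit-interest units total: 75.
Proportional shares (ignoring caps): Becker 7,255.33; Lindqvist 13,059.60; Haddad 14,510.67; Quinlan 9,431.93; Bergstrom 10,157.47.
Held at cap: Quinlan ($3,900); balance $50,515 reallocated over remaining profit-interest units 62.
Redistributed shares: Becker 8,147.58 → $8,148; Lindqvist 14,665.65 → $14,666; Haddad 16,295.16 → $16,295; Bergstrom 11,406.61 → $11,407.
Rounding difference −$1 applied to Haddad → $16,294.

Becker: $8,148 | Lindqvist: $14,666 | Haddad: $16,294 | Quinlan: $3,900 | Bergstrom: $11,407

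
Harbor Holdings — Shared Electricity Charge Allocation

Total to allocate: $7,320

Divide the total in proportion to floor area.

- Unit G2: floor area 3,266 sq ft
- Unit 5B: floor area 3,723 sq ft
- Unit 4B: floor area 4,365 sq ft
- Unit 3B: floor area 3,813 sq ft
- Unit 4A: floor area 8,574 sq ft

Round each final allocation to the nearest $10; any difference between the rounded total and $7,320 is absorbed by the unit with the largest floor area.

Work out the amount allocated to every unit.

Sum of floor area: 23,741.
Unrounded shares: Unit G2 3,266/23,741 × $7,320 = 1,007.00; Unit 5B 3,723/23,741 × $7,320 = 1,147.90; Unit 4B 4,365/23,741 × $7,320 = 1,345.85; Unit 3B 3,813/23,741 × $7,320 = 1,175.65; Unit 4A 8,574/23,741 × $7,320 = 2,643.60.
Rounded to nearest $10: Unit G2 $1,010; Unit 5B $1,150; Unit 4B $1,350; Unit 3B $1,180; Unit 4A $2,640. Sum = $7,330.
Difference $7,320 − $7,330 = −$10 applied to largest floor area (Unit 4A): Unit 4A becomes $2,630.

Unit G2: $1,010; Unit 5B: $1,150; Unit 4B: $1,350; Unit 3B: $1,180; Unit 4A: $2,630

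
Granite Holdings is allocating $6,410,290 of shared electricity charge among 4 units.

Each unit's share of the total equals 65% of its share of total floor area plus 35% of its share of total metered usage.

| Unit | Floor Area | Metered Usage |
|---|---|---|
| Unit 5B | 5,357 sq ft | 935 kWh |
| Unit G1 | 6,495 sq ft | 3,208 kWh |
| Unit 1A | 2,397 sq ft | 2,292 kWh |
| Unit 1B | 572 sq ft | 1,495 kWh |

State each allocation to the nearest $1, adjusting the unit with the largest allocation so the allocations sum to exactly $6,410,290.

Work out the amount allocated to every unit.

Unit 5B: $1,770,571; Unit G1: $2,733,592; Unit 1A: $1,322,344; Unit 1B: $583,783

Floor area total 14,821; metered usage total 7,930.
Composite weights (65% floor area + 35% metered usage): Unit 5B 0.2762; Unit G1 0.4264; Unit 1A 0.2063; Unit 1B 0.0911.
Pro-rata amounts: Unit 5B 1,770,570.99; Unit G1 2,733,591.91; Unit 1A 1,322,344.34; Unit 1B 583,782.76.
After rounding ($1): Unit 5B $1,770,571; Unit G1 $2,733,592; Unit 1A $1,322,344; Unit 1B $583,783. Sum = $6,410,290.
No rounding difference to absorb.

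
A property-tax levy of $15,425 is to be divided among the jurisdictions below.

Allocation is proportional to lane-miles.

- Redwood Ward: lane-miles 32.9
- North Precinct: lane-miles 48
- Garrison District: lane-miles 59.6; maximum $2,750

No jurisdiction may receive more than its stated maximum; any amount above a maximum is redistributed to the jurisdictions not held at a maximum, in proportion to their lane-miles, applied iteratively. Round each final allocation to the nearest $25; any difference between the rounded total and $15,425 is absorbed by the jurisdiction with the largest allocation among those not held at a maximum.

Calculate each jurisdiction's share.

Sum of lane-miles: 140.5.
Pro-rata shares before constraints: Redwood Ward 3,611.98; North Precinct 5,269.75; Garrison District 6,543.27.
Held at cap: Garrison District ($2,750); remaining pool $12,675 reallocated over remaining lane-miles 80.9.
Remaining shares: Redwood Ward 5,154.60 → $5,150; North Precinct 7,520.40 → $7,525.

Redwood Ward: $5,150 | North Precinct: $7,525 | Garrison District: $2,750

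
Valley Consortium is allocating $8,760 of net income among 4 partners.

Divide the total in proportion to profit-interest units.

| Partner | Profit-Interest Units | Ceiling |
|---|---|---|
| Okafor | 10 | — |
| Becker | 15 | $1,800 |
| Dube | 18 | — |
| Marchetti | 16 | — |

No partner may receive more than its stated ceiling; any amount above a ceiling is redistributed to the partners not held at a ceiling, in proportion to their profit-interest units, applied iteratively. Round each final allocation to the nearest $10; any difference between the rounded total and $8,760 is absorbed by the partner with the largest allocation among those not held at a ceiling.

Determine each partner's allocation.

Okafor: $1,580 · Becker: $1,800 · Dube: $2,850 · Marchetti: $2,530

Sum of profit-interest units: 59.
Pro-rata shares before constraints: Okafor 1,484.75; Becker 2,227.12; Dube 2,672.54; Marchetti 2,375.59.
Capped: Becker ($1,800); residual $6,960 reallocated over remaining profit-interest units 44.
Redistributed shares: Okafor 1,581.82 → $1,580; Dube 2,847.27 → $2,850; Marchetti 2,530.91 → $2,530.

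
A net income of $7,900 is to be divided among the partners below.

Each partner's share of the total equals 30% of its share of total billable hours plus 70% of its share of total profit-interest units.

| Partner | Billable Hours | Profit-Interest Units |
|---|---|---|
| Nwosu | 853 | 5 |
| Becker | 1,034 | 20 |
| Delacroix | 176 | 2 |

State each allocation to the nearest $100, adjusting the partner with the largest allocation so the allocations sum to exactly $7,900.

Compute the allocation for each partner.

Nwosu: $2,000; Becker: $5,300; Delacroix: $600

Billable hours total 2,063; profit-interest units total 27.
Composite weights (30% billable hours + 70% profit-interest units): Nwosu 0.2537; Becker 0.6689; Delacroix 0.0774.
Pro-rata amounts: Nwosu 2,004.01; Becker 5,284.17; Delacroix 611.82.
At nearest $100: Nwosu $2,000; Becker $5,300; Delacroix $600. Sum = $7,900.
Rounded total matches; no reconciliation needed.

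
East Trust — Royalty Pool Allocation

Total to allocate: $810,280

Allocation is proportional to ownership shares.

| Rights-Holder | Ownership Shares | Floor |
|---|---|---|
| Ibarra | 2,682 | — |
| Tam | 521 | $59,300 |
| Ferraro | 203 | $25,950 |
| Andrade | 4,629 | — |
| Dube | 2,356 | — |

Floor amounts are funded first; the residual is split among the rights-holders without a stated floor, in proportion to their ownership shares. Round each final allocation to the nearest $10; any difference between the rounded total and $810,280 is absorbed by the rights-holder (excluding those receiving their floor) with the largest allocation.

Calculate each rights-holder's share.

Ibarra: $201,150; Tam: $59,300; Ferraro: $25,950; Andrade: $347,180; Dube: $176,700

Fund the minimums — Tam $59,300; Ferraro $25,950. Residual $725,030.
Residual split over remaining ownership shares 9,667: Ibarra 201,151.39 → $201,150; Andrade 347,177.39 → $347,180; Dube 176,701.22 → $176,700.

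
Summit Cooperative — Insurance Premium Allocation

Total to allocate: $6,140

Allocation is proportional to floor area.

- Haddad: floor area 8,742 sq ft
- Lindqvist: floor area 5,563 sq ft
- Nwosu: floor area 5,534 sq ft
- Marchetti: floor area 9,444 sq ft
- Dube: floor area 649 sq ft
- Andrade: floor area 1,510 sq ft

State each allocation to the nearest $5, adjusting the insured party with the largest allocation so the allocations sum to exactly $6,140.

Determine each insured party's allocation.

Sum of floor area: 31,442.
Proportional shares: Haddad 8,742/31,442 × $6,140 = 1,707.14; Lindqvist 5,563/31,442 × $6,140 = 1,086.34; Nwosu 5,534/31,442 × $6,140 = 1,080.68; Marchetti 9,444/31,442 × $6,140 = 1,844.23; Dube 649/31,442 × $6,140 = 126.74; Andrade 1,510/31,442 × $6,140 = 294.87.
At nearest $5: Haddad $1,705; Lindqvist $1,085; Nwosu $1,080; Marchetti $1,845; Dube $125; Andrade $295. Sum = $6,135.
Difference $6,140 − $6,135 = +$5 applied to largest allocation (Marchetti): Marchetti becomes $1,850.

Haddad: $1,705; Lindqvist: $1,085; Nwosu: $1,080; Marchetti: $1,850; Dube: $125; Andrade: $295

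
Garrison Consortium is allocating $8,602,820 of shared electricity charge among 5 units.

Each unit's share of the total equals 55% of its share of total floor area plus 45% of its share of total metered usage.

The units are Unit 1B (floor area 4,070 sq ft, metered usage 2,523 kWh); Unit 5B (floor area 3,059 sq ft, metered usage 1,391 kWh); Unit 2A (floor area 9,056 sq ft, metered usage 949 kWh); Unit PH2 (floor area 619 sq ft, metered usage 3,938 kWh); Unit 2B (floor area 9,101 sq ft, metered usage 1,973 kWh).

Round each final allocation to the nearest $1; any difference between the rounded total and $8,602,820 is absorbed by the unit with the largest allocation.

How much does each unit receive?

Unit 1B: $1,649,940 · Unit 5B: $1,058,535 · Unit 2A: $1,995,070 · Unit PH2: $1,528,046 · Unit 2B: $2,371,229

Totals — floor area 25,905, metered usage 10,774.
Composite weights (55% floor area + 45% metered usage): Unit 1B 0.1918; Unit 5B 0.1230; Unit 2A 0.2319; Unit PH2 0.1776; Unit 2B 0.2756.
Unrounded shares: Unit 1B 1,649,939.83; Unit 5B 1,058,535.03; Unit 2A 1,995,070.11; Unit PH2 1,528,046.24; Unit 2B 2,371,228.79.
At nearest $1: Unit 1B $1,649,940; Unit 5B $1,058,535; Unit 2A $1,995,070; Unit PH2 $1,528,046; Unit 2B $2,371,229. Sum = $8,602,820.
Sum already equals the total — no adjustment.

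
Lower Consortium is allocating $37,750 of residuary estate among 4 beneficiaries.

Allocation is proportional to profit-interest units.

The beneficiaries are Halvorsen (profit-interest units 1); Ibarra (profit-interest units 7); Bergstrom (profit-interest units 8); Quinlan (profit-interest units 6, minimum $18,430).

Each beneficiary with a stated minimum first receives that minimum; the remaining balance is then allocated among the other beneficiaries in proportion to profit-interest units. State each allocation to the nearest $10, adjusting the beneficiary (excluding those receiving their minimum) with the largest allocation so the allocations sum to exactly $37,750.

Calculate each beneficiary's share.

Halvorsen: $1,210 · Ibarra: $8,450 · Bergstrom: $9,660 · Quinlan: $18,430

Guaranteed amounts: Quinlan $18,430. Residual $19,320.
Residual split over remaining profit-interest units 16: Halvorsen 1,207.50 → $1,210; Ibarra 8,452.50 → $8,450; Bergstrom 9,660.00 → $9,660.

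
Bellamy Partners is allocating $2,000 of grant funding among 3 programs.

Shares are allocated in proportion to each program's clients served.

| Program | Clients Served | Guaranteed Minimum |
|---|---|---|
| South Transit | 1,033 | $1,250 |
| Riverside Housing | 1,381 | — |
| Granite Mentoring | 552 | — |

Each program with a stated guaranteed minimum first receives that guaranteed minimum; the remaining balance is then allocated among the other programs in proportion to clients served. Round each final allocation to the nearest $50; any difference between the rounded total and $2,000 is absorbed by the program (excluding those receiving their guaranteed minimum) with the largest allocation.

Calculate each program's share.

Guaranteed amounts: South Transit $1,250. Balance $750.
Balance split over remaining clients served 1,933: Riverside Housing 535.83 → $550; Granite Mentoring 214.17 → $200.

South Transit: $1,250 | Riverside Housing: $550 | Granite Mentoring: $200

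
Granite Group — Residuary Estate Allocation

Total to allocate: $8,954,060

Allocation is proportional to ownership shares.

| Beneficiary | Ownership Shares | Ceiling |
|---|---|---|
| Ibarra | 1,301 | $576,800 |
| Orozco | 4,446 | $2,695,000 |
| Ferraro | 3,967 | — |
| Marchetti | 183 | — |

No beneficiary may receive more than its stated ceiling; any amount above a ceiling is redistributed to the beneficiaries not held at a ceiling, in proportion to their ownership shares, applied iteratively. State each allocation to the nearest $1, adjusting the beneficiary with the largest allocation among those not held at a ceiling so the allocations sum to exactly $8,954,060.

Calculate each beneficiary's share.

Ibarra: $576,800 · Orozco: $2,695,000 · Ferraro: $5,431,693 · Marchetti: $250,567

Sum of ownership shares: 9,897.
Proportional shares (ignoring caps): Ibarra 1,177,046.79; Orozco 4,022,405.86; Ferraro 3,589,042.74; Marchetti 165,564.61.
Capped: Ibarra ($576,800), Orozco ($2,695,000); residual $5,682,260 reallocated over remaining ownership shares 4,150.
Shares after redistribution: Ferraro 5,431,692.87 → $5,431,693; Marchetti 250,567.13 → $250,567.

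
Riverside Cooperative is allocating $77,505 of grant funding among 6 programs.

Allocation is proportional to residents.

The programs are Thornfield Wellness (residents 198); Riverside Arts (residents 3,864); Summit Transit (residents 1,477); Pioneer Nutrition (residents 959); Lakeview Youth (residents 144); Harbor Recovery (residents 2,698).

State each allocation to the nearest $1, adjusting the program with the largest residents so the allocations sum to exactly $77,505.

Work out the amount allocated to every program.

Thornfield Wellness: $1,643 | Riverside Arts: $32,065 | Summit Transit: $12,256 | Pioneer Nutrition: $7,958 | Lakeview Youth: $1,195 | Harbor Recovery: $22,388

Sum of residents: 9,340.
Proportional shares: Thornfield Wellness 198/9,340 × $77,505 = 1,643.04; Riverside Arts 3,864/9,340 × $77,505 = 32,064.17; Summit Transit 1,477/9,340 × $77,505 = 12,256.41; Pioneer Nutrition 959/9,340 × $77,505 = 7,957.95; Lakeview Youth 144/9,340 × $77,505 = 1,194.94; Harbor Recovery 2,698/9,340 × $77,505 = 22,388.49.
After rounding ($1): Thornfield Wellness $1,643; Riverside Arts $32,064; Summit Transit $12,256; Pioneer Nutrition $7,958; Lakeview Youth $1,195; Harbor Recovery $22,388. Sum = $77,504.
Difference $77,505 − $77,504 = +$1 applied to largest residents (Riverside Arts): Riverside Arts becomes $32,065.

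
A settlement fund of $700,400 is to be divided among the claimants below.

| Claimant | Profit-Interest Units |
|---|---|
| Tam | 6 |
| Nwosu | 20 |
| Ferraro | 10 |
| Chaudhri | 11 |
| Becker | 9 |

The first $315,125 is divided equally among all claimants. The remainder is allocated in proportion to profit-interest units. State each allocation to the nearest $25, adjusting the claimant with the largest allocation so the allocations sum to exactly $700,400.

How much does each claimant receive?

Tam: $104,300 | Nwosu: $200,625 | Ferraro: $131,825 | Chaudhri: $138,700 | Becker: $124,950

$315,125 shared equally gives $63,025 per claimant.
Remainder $385,275 by profit-interest units (total 56): Tam 41,279.46 → $41,275; Nwosu 137,598.21 → $137,600; Ferraro 68,799.11 → $68,800; Chaudhri 75,679.02 → $75,675; Becker 61,919.20 → $61,925.
Totals: Tam $63,025 + $41,275 = $104,300; Nwosu $63,025 + $137,600 = $200,625; Ferraro $63,025 + $68,800 = $131,825; Chaudhri $63,025 + $75,675 = $138,700; Becker $63,025 + $61,925 = $124,950.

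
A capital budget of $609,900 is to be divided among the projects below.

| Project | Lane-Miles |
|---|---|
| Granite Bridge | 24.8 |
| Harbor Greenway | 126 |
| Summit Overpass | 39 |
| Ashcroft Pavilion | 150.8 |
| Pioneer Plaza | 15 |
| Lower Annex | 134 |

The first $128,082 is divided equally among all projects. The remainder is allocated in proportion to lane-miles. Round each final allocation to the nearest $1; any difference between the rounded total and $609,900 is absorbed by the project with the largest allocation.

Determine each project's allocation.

$128,082 shared equally gives $21,347 per project.
Remainder $481,818 by lane-miles (total 489.6): Granite Bridge 24,405.81 → $24,406; Harbor Greenway 123,997.28 → $123,997; Summit Overpass 38,380.11 → $38,380; Ashcroft Pavilion 148,403.09 → $148,403; Pioneer Plaza 14,761.58 → $14,762; Lower Annex 131,870.12 → $131,870.
Totals: Granite Bridge $21,347 + $24,406 = $45,753; Harbor Greenway $21,347 + $123,997 = $145,344; Summit Overpass $21,347 + $38,380 = $59,727; Ashcroft Pavilion $21,347 + $148,403 = $169,750; Pioneer Plaza $21,347 + $14,762 = $36,109; Lower Annex $21,347 + $131,870 = $153,217.

Granite Bridge: $45,753; Harbor Greenway: $145,344; Summit Overpass: $59,727; Ashcroft Pavilion: $169,750; Pioneer Plaza: $36,109; Lower Annex: $153,217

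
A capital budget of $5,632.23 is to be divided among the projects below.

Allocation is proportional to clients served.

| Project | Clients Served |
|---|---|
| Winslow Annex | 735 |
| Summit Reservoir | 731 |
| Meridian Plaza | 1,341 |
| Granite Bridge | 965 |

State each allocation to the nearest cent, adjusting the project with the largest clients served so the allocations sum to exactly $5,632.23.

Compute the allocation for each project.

Winslow Annex: $1,097.48 | Summit Reservoir: $1,091.51 | Meridian Plaza: $2,002.33 | Granite Bridge: $1,440.91

Sum of clients served: 735 + 731 + 1,341 + 965 = 3,772.
Unrounded shares: Winslow Annex 1,097.4785; Summit Reservoir 1,091.5059; Meridian Plaza 2,002.3384; Granite Bridge 1,440.9072.
At nearest cent: Winslow Annex $1,097.48; Summit Reservoir $1,091.51; Meridian Plaza $2,002.34; Granite Bridge $1,440.91. Sum = $5,632.24.
Difference $5,632.23 − $5,632.24 = −$0.01 applied to largest clients served (Meridian Plaza): Meridian Plaza becomes $2,002.33.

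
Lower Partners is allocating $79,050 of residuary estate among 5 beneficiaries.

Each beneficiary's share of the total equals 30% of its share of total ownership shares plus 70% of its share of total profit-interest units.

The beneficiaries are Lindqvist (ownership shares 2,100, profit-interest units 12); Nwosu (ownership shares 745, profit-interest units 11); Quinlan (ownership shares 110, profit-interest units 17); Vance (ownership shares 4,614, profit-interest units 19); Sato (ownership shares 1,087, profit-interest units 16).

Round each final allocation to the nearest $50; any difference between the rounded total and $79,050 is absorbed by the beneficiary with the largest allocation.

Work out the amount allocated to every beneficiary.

Totals — ownership shares 8,656, profit-interest units 75.
Composite weights (30% ownership shares + 70% profit-interest units): Lindqvist 0.1848; Nwosu 0.1285; Quinlan 0.1625; Vance 0.3372; Sato 0.1870.
Unrounded shares: Lindqvist 14,607.01; Nwosu 10,156.89; Quinlan 12,843.97; Vance 26,659.26; Sato 14,782.87.
Rounded to nearest $50: Lindqvist $14,600; Nwosu $10,150; Quinlan $12,850; Vance $26,650; Sato $14,800. Sum = $79,050.
Sum already equals the total — no adjustment.

Lindqvist: $14,600; Nwosu: $10,150; Quinlan: $12,850; Vance: $26,650; Sato: $14,800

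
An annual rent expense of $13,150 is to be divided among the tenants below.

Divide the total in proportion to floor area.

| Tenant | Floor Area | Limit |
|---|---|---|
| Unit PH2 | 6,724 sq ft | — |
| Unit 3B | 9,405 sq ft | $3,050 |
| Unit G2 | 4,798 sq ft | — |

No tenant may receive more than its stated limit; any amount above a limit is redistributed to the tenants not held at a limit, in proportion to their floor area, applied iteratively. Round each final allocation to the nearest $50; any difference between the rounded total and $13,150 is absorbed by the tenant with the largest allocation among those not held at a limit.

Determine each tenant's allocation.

Sum of floor area: 20,927.
Proportional shares (ignoring caps): Unit PH2 4,225.19; Unit 3B 5,909.87; Unit G2 3,014.94.
Held at cap: Unit 3B ($3,050); balance $10,100 reallocated over remaining floor area 11,522.
Remaining shares: Unit PH2 5,894.15 → $5,900; Unit G2 4,205.85 → $4,200.

Unit PH2: $5,900 · Unit 3B: $3,050 · Unit G2: $4,200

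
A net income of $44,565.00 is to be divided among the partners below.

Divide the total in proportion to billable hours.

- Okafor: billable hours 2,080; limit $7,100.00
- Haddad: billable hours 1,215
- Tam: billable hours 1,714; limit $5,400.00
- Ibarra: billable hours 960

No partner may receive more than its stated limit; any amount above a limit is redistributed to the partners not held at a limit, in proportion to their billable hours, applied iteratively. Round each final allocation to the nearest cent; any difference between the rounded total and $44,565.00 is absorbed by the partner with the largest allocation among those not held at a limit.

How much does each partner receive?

Combined billable hours = 5,969.
Proportional shares (ignoring caps): Okafor 15,529.4354; Haddad 9,071.2808; Tam 12,796.8521; Ibarra 7,167.4317.
Held at cap: Okafor ($7,100.00), Tam ($5,400.00); balance $32,065.00 reallocated over remaining billable hours 2,175.
Remaining shares: Haddad 17,912.1724 → $17,912.17; Ibarra 14,152.8276 → $14,152.83.

Okafor: $7,100.00 | Haddad: $17,912.17 | Tam: $5,400.00 | Ibarra: $14,152.83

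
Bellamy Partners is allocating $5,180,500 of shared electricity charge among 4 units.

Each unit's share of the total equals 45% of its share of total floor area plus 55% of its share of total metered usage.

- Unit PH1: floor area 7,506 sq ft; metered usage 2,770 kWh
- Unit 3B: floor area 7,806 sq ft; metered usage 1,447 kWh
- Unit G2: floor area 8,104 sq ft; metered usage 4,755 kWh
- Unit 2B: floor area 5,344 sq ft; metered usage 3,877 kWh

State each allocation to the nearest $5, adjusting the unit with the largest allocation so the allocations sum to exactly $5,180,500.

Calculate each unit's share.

Totals — floor area 28,760, metered usage 12,849.
Combined weights (45% floor area + 55% metered usage): Unit PH1 0.2360; Unit 3B 0.1841; Unit G2 0.3303; Unit 2B 0.2496.
Unrounded shares: Unit PH1 1,222,670.04; Unit 3B 953,611.20; Unit G2 1,711,317.84; Unit 2B 1,292,900.92.
At nearest $5: Unit PH1 $1,222,670; Unit 3B $953,610; Unit G2 $1,711,320; Unit 2B $1,292,900. Sum = $5,180,500.
Sum already equals the total — no adjustment.

Unit PH1: $1,222,670; Unit 3B: $953,610; Unit G2: $1,711,320; Unit 2B: $1,292,900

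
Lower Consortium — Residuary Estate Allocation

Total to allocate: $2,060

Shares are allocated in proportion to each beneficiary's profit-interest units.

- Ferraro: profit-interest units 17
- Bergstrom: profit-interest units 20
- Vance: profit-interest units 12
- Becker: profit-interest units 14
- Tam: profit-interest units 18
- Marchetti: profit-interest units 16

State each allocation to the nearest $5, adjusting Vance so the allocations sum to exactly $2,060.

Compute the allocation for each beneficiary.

Ferraro: $360 | Bergstrom: $425 | Vance: $260 | Becker: $295 | Tam: $380 | Marchetti: $340

Combined profit-interest units = 97.
Unrounded shares: Ferraro 17/97 × $2,060 = 361.03; Bergstrom 20/97 × $2,060 = 424.74; Vance 12/97 × $2,060 = 254.85; Becker 14/97 × $2,060 = 297.32; Tam 18/97 × $2,060 = 382.27; Marchetti 16/97 × $2,060 = 339.79.
After rounding ($5): Ferraro $360; Bergstrom $425; Vance $255; Becker $295; Tam $380; Marchetti $340. Sum = $2,055.
Difference $2,060 − $2,055 = +$5 applied to Vance: Vance becomes $260.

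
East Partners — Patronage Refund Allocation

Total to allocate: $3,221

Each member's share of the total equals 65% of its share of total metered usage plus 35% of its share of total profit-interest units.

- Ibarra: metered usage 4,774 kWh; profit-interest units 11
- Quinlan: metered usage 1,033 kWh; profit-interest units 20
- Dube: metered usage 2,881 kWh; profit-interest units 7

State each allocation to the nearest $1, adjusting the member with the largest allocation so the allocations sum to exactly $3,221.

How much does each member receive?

Ibarra: $1,477; Quinlan: $842; Dube: $902

Metered usage total 8,688; profit-interest units total 38.
Combined weights (65% metered usage + 35% profit-interest units): Ibarra 0.4585; Quinlan 0.2615; Dube 0.2800.
Unrounded shares: Ibarra 1,476.79; Quinlan 842.28; Dube 901.94.
At nearest $1: Ibarra $1,477; Quinlan $842; Dube $902. Sum = $3,221.
Rounded total matches; no reconciliation needed.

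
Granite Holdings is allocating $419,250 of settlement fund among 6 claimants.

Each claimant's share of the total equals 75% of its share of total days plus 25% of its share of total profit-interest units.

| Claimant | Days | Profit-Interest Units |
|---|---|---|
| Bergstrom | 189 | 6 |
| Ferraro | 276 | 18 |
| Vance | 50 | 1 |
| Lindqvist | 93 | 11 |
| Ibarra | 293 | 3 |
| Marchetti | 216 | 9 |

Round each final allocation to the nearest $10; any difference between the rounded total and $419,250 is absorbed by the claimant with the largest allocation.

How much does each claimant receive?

Days total 1,117; profit-interest units total 48.
Composite weights (75% days + 25% profit-interest units): Bergstrom 0.1582; Ferraro 0.2791; Vance 0.0388; Lindqvist 0.1197; Ibarra 0.2124; Marchetti 0.1919.
Unrounded shares: Bergstrom 66,305.40; Ferraro 116,999.18; Vance 16,258.68; Lindqvist 50,199.20; Ibarra 89,030.81; Marchetti 80,456.73.
Rounded to nearest $10: Bergstrom $66,310; Ferraro $117,000; Vance $16,260; Lindqvist $50,200; Ibarra $89,030; Marchetti $80,460. Sum = $419,260.
Difference $419,250 − $419,260 = −$10 applied to largest allocation (Ferraro): Ferraro becomes $116,990.

Bergstrom: $66,310; Ferraro: $116,990; Vance: $16,260; Lindqvist: $50,200; Ibarra: $89,030; Marchetti: $80,460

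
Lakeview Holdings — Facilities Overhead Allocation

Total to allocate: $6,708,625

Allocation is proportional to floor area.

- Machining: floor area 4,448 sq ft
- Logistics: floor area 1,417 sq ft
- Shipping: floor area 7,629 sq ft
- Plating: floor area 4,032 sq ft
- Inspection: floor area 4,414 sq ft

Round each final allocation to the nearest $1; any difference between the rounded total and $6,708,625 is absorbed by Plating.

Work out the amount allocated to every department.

Combined floor area = 21,940.
Pro-rata amounts: Machining 4,448/21,940 × $6,708,625 = 1,360,071.29; Logistics 1,417/21,940 × $6,708,625 = 433,278.11; Shipping 7,629/21,940 × $6,708,625 = 2,332,730.18; Plating 4,032/21,940 × $6,708,625 = 1,232,870.37; Inspection 4,414/21,940 × $6,708,625 = 1,349,675.06.
After rounding ($1): Machining $1,360,071; Logistics $433,278; Shipping $2,332,730; Plating $1,232,870; Inspection $1,349,675. Sum = $6,708,624.
Difference $6,708,625 − $6,708,624 = +$1 applied to Plating: Plating becomes $1,232,871.

Machining: $1,360,071 · Logistics: $433,278 · Shipping: $2,332,730 · Plating: $1,232,871 · Inspection: $1,349,675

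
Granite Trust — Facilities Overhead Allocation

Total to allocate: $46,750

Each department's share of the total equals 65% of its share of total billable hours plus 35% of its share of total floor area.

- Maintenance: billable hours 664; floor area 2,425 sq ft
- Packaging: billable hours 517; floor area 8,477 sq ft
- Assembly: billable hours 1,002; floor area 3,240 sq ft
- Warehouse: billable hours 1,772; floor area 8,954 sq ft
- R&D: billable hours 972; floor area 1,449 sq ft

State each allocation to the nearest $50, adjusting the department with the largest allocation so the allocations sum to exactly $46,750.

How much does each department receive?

Billable hours total 4,927; floor area total 24,545.
Blended shares (65% billable hours + 35% floor area): Maintenance 0.1222; Packaging 0.1891; Assembly 0.1784; Warehouse 0.3615; R&D 0.1489.
Raw shares: Maintenance 5,711.83; Packaging 8,839.67; Assembly 8,339.77; Warehouse 16,897.92; R&D 6,960.81.
At nearest $50: Maintenance $5,700; Packaging $8,850; Assembly $8,350; Warehouse $16,900; R&D $6,950. Sum = $46,750.
Sum already equals the total — no adjustment.

Maintenance: $5,700; Packaging: $8,850; Assembly: $8,350; Warehouse: $16,900; R&D: $6,950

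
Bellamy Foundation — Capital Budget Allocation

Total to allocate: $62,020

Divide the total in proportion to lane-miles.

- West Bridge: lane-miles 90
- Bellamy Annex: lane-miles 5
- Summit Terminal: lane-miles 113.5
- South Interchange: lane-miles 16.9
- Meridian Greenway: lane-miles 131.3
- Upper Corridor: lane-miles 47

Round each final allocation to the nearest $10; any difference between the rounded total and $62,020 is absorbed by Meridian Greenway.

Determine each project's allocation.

Combined lane-miles = 403.7.
Unrounded shares: West Bridge 90/403.7 × $62,020 = 13,826.60; Bellamy Annex 5/403.7 × $62,020 = 768.14; Summit Terminal 113.5/403.7 × $62,020 = 17,436.88; South Interchange 16.9/403.7 × $62,020 = 2,596.33; Meridian Greenway 131.3/403.7 × $62,020 = 20,171.48; Upper Corridor 47/403.7 × $62,020 = 7,220.56.
After rounding ($10): West Bridge $13,830; Bellamy Annex $770; Summit Terminal $17,440; South Interchange $2,600; Meridian Greenway $20,170; Upper Corridor $7,220. Sum = $62,030.
Difference $62,020 − $62,030 = −$10 applied to Meridian Greenway: Meridian Greenway becomes $20,160.

West Bridge: $13,830; Bellamy Annex: $770; Summit Terminal: $17,440; South Interchange: $2,600; Meridian Greenway: $20,160; Upper Corridor: $7,220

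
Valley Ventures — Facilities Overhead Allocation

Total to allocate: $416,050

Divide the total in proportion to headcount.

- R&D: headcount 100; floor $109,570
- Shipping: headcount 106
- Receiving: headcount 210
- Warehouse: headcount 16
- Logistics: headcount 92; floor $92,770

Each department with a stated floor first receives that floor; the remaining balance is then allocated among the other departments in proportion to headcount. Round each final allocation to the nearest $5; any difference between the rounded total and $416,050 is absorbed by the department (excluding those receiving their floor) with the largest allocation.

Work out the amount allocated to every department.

Minimums first: R&D $109,570; Logistics $92,770. Remaining pool $213,710.
Remaining pool split over remaining headcount 332: Shipping 68,232.71 → $68,235; Receiving 135,178.01 → $135,180; Warehouse 10,299.28 → $10,300.
Rounding difference −$5 applied to Receiving → $135,175.

R&D: $109,570 | Shipping: $68,235 | Receiving: $135,175 | Warehouse: $10,300 | Logistics: $92,770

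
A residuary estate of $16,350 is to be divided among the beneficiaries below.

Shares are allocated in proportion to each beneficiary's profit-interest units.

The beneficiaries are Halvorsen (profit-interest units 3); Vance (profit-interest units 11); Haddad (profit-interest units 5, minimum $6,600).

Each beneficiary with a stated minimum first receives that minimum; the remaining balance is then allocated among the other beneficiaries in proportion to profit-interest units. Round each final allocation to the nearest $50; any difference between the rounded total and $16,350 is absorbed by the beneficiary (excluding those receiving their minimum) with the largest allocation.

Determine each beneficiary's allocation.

Fund the minimums — Haddad $6,600. Balance $9,750.
Balance split over remaining profit-interest units 14: Halvorsen 2,089.29 → $2,100; Vance 7,660.71 → $7,650.

Halvorsen: $2,100 | Vance: $7,650 | Haddad: $6,600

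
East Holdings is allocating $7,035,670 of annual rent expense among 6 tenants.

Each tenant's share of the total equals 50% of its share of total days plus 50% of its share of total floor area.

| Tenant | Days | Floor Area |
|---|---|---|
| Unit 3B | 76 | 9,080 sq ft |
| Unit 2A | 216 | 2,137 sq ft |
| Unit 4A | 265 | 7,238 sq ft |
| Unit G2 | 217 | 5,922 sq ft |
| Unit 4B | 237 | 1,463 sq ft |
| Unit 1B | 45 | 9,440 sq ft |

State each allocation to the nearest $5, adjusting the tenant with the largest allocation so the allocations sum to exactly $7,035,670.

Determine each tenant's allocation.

Days total 1,056; floor area total 35,280.
Composite weights (50% days + 50% floor area): Unit 3B 0.1647; Unit 2A 0.1326; Unit 4A 0.2281; Unit G2 0.1867; Unit 4B 0.1330; Unit 1B 0.1551.
Unrounded shares: Unit 3B 1,158,561.36; Unit 2A 932,641.44; Unit 4A 1,604,504.59; Unit G2 1,313,382.17; Unit 4B 935,392.58; Unit 1B 1,091,187.85.
After rounding ($5): Unit 3B $1,158,560; Unit 2A $932,640; Unit 4A $1,604,505; Unit G2 $1,313,380; Unit 4B $935,395; Unit 1B $1,091,190. Sum = $7,035,670.
No rounding difference to absorb.

Unit 3B: $1,158,560 · Unit 2A: $932,640 · Unit 4A: $1,604,505 · Unit G2: $1,313,380 · Unit 4B: $935,395 · Unit 1B: $1,091,190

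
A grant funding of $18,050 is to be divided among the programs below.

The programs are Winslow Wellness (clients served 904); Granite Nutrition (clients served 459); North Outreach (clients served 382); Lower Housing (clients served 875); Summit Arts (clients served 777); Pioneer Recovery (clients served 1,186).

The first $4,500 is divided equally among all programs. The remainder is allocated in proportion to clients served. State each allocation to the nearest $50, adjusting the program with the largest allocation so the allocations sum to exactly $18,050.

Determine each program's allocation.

Equal tier: $4,500 ÷ 6 = $750 apiece.
Remainder $13,550 by clients served (total 4,583): Winslow Wellness 2,672.75 → $2,650; Granite Nutrition 1,357.07 → $1,350; North Outreach 1,129.41 → $1,150; Lower Housing 2,587.01 → $2,600; Summit Arts 2,297.26 → $2,300; Pioneer Recovery 3,506.50 → $3,500.
Totals: Winslow Wellness $750 + $2,650 = $3,400; Granite Nutrition $750 + $1,350 = $2,100; North Outreach $750 + $1,150 = $1,900; Lower Housing $750 + $2,600 = $3,350; Summit Arts $750 + $2,300 = $3,050; Pioneer Recovery $750 + $3,500 = $4,250.

Winslow Wellness: $3,400 | Granite Nutrition: $2,100 | North Outreach: $1,900 | Lower Housing: $3,350 | Summit Arts: $3,050 | Pioneer Recovery: $4,250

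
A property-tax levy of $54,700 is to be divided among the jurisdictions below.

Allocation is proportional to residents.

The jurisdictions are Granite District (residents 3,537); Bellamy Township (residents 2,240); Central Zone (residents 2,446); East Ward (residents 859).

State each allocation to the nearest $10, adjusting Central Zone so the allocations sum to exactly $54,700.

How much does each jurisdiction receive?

Total residents = 9,082.
Pro-rata amounts: Granite District 3,537/9,082 × $54,700 = 21,303.01; Bellamy Township 2,240/9,082 × $54,700 = 13,491.30; Central Zone 2,446/9,082 × $54,700 = 14,732.02; East Ward 859/9,082 × $54,700 = 5,173.67.
At nearest $10: Granite District $21,300; Bellamy Township $13,490; Central Zone $14,730; East Ward $5,170. Sum = $54,690.
Difference $54,700 − $54,690 = +$10 applied to Central Zone: Central Zone becomes $14,740.

Granite District: $21,300 | Bellamy Township: $13,490 | Central Zone: $14,740 | East Ward: $5,170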